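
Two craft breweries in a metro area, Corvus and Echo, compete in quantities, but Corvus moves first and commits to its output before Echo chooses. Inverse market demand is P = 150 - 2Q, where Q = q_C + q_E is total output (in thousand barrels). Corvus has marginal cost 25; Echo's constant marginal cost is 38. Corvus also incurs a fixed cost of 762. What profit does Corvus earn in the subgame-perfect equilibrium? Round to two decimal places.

428.25

Solve by backward induction. Given q_C, the follower Echo maximises π_E = (150 - 2q_C - 2q_E)q_E - 38q_E.
Follower FOC: 112 - 2q_C - 4q_E = 0, so q_E(q_C) = (112 - 2q_C)/4.
The leader anticipates this reaction. Substituting into P = 150 - 2Q gives P = 94 - q_C, so π_C = (94 - q_C)q_C - 25q_C.
Leader FOC: 69 - 2q_C = 0, so q_C = 69/2.
Then q_E = (112 - 2·(69/2))/4 = 43/4.
Price P = 150 - 2·(181/4) = 119/2.
Corvus's profit: (119/2 - 25)·(69/2) - 762 = 1713/4.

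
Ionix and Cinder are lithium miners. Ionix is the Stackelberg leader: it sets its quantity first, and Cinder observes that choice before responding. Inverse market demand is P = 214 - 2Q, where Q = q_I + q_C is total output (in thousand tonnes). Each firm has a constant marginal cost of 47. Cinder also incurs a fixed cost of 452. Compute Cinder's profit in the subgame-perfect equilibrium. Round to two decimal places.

419.53

The follower Cinder best-responds to any q_I: π_C = (214 - 2Q)q_C - 47q_C.
∂π_C/∂q_C = 167 - 2q_I - 4q_C = 0 gives the reaction function q_C = (167 - 2q_I)/4.
Ionix substitutes q_C(q_I) into its own profit: π_I = q_I(214 - 2q_I - (167 - 2q_I)/2) - 47q_I = (261/2 - q_I)q_I - 47q_I.
The leader's first-order condition 167/2 - 2q_I = 0 yields q_I = 167/4.
Then q_C = (167 - 2·(167/4))/4 = 167/8.
Price P = 214 - 2·(501/8) = 355/4.
Cinder's profit: (355/4 - 47)·(167/8) - 452 = 419.5313.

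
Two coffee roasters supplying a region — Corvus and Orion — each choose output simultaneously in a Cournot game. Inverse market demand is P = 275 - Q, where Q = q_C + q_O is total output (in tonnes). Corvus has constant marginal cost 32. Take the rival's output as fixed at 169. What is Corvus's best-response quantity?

With the rival's output fixed at 169, Corvus's profit is π_C = (275 - 169 - q_C)q_C - (32q_C) = (106 - q_C)q_C - (32q_C).
∂π_C/∂q_C = 74 - 2q_C = 0, so q_C = 37.

37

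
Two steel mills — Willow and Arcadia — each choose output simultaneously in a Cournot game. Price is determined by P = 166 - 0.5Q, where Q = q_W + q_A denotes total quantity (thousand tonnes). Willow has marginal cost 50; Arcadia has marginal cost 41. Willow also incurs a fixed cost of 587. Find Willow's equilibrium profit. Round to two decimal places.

Willow's profit: π_W = (166 - 0.5Q)q_W - (50q_W). Setting ∂π_W/∂q_W = 0: 116 - q_W - (1/2)(q_A) = 0.
Arcadia's profit: π_A = (166 - 0.5Q)q_A - (41q_A). Setting ∂π_A/∂q_A = 0: 125 - q_A - (1/2)(q_W) = 0.
Best responses: q_W = (116 - (1/2)q_A), q_A = (125 - (1/2)q_W).
Solving the pair: q_W = 214/3, q_A = 268/3.
Price P = 166 - (1/2)·(482/3) = 257/3.
Willow's profit: (257/3 - 50)·(214/3) - 587 = 1957.2222.

1957.22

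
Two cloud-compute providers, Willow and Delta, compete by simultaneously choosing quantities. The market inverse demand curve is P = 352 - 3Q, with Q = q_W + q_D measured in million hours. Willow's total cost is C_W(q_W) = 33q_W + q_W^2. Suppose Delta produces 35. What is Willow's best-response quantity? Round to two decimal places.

With the rival's output fixed at 35, Willow's profit is π_W = (352 - 3·35 - 3q_W)q_W - (33q_W + q_W²) = (247 - 3q_W)q_W - (33q_W + q_W²).
∂π_W/∂q_W = 214 - 8q_W = 0, so q_W = 107/4.

26.75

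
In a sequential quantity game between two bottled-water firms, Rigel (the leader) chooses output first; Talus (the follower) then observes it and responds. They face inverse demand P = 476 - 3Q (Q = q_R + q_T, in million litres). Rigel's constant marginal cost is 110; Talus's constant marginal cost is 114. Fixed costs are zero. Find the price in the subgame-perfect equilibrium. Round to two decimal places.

Solve by backward induction. Given q_R, the follower Talus maximises π_T = (476 - 3q_R - 3q_T)q_T - 114q_T.
Follower FOC: 362 - 3q_R - 6q_T = 0, so q_T(q_R) = (362 - 3q_R)/6.
Rigel substitutes q_T(q_R) into its own profit: π_R = q_R(476 - 3q_R - (362 - 3q_R)/2) - 110q_R = (295 - (3/2)q_R)q_R - 110q_R.
Maximising: ∂π_R/∂q_R = 185 - 3q_R = 0, giving q_R = 185/3.
Then q_T = (362 - 3·(185/3))/6 = 59/2.
Total output Q = 547/6, so price P = 476 - 3·(547/6) = 405/2.

202.50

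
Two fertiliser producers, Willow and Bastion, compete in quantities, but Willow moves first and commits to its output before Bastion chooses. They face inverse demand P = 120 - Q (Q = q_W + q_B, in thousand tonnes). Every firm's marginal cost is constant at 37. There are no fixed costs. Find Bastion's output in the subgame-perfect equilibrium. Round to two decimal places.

20.75

Solve by backward induction. Given q_W, the follower Bastion maximises π_B = (120 - q_W - q_B)q_B - 37q_B.
∂π_B/∂q_B = 83 - q_W - 2q_B = 0 gives the reaction function q_B = (83 - q_W)/2.
The leader anticipates this reaction. Substituting into P = 120 - Q gives P = 157/2 - (1/2)q_W, so π_W = (157/2 - (1/2)q_W)q_W - 37q_W.
Maximising: ∂π_W/∂q_W = 83/2 - q_W = 0, giving q_W = 83/2.
Then q_B = (83 - 83/2)/2 = 83/4.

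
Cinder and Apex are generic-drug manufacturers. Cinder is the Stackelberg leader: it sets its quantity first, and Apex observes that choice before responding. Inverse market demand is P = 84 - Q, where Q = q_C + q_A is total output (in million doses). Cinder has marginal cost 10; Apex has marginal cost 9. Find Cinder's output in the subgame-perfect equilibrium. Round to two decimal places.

36.50

Solve by backward induction. Given q_C, the follower Apex maximises π_A = (84 - q_C - q_A)q_A - 9q_A.
∂π_A/∂q_A = 75 - q_C - 2q_A = 0 gives the reaction function q_A = (75 - q_C)/2.
Cinder substitutes q_A(q_C) into its own profit: π_C = q_C(84 - q_C - (75 - q_C)/2) - 10q_C = (93/2 - (1/2)q_C)q_C - 10q_C.
Leader FOC: 73/2 - q_C = 0, so q_C = 73/2.
Then q_A = (75 - 73/2)/2 = 77/4.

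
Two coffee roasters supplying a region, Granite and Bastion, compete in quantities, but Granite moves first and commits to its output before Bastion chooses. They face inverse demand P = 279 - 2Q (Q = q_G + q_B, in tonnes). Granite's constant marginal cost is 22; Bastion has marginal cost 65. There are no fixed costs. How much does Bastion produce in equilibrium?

16

The follower Bastion best-responds to any q_G: π_B = (279 - 2Q)q_B - 65q_B.
Setting the follower's marginal profit to zero, 214 - 2q_G - 4q_B = 0, i.e. q_B = (214 - 2q_G)/4.
Granite substitutes q_B(q_G) into its own profit: π_G = q_G(279 - 2q_G - (214 - 2q_G)/2) - 22q_G = (172 - q_G)q_G - 22q_G.
The leader's first-order condition 150 - 2q_G = 0 yields q_G = 75.
Then q_B = (214 - 2·75)/4 = 16.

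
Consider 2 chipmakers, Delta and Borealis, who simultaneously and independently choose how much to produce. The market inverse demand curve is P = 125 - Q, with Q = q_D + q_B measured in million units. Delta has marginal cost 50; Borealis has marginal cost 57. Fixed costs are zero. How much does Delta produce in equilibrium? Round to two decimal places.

Delta's profit: π_D = (125 - Q)q_D - (50q_D). Setting ∂π_D/∂q_D = 0: 75 - 2q_D - (q_B) = 0.
Borealis's first-order condition: 68 - 2q_B - (q_D) = 0.
Best responses: q_D = (75 - q_B)/2, q_B = (68 - q_D)/2.
Solving the pair: q_D = 82/3, q_B = 61/3.

27.33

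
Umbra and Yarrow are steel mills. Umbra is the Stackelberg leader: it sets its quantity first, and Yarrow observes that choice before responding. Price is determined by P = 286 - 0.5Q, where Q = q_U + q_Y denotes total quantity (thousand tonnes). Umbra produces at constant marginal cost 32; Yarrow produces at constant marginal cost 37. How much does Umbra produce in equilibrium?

259

Solve by backward induction. Given q_U, the follower Yarrow maximises π_Y = (286 - (1/2)q_U - (1/2)q_Y)q_Y - 37q_Y.
Setting the follower's marginal profit to zero, 249 - (1/2)q_U - q_Y = 0, i.e. q_Y = (249 - (1/2)q_U).
Umbra substitutes q_Y(q_U) into its own profit: π_U = q_U(286 - (1/2)q_U - (249 - (1/2)q_U)/2) - 32q_U = (323/2 - (1/4)q_U)q_U - 32q_U.
Maximising: ∂π_U/∂q_U = 259/2 - (1/2)q_U = 0, giving q_U = 259.
Then q_Y = (249 - (1/2)·259) = 239/2.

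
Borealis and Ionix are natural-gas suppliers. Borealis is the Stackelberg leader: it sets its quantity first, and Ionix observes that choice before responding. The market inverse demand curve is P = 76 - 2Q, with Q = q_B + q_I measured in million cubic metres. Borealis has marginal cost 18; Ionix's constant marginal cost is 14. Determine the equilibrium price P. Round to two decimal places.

31.50

Solve by backward induction. Given q_B, the follower Ionix maximises π_I = (76 - 2q_B - 2q_I)q_I - 14q_I.
Follower FOC: 62 - 2q_B - 4q_I = 0, so q_I(q_B) = (62 - 2q_B)/4.
Borealis substitutes q_I(q_B) into its own profit: π_B = q_B(76 - 2q_B - (62 - 2q_B)/2) - 18q_B = (45 - q_B)q_B - 18q_B.
Leader FOC: 27 - 2q_B = 0, so q_B = 27/2.
Then q_I = (62 - 2·(27/2))/4 = 35/4.
Total output Q = 89/4, so price P = 76 - 2·(89/4) = 63/2.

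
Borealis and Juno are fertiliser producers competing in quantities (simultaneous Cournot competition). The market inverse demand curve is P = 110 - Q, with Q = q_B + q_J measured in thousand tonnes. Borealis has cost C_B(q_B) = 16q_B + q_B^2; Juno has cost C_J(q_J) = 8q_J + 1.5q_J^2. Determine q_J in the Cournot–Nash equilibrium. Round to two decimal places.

16.53

Borealis's profit: π_B = (110 - Q)q_B - (16q_B + q_B²). Setting ∂π_B/∂q_B = 0: 94 - 4q_B - (q_J) = 0.
Juno's first-order condition: 102 - 5q_J - (q_B) = 0.
Best responses: q_B = (94 - q_J)/4, q_J = (102 - q_B)/5.
Substituting one into the other gives q_B = 368/19 and q_J = 314/19.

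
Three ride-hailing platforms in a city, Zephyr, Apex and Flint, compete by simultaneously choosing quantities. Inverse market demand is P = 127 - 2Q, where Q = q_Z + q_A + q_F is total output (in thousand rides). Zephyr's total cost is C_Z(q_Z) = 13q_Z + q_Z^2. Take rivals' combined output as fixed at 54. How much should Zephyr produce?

1

With rivals' combined output fixed at 54, Zephyr's profit is π_Z = (127 - 2·54 - 2q_Z)q_Z - (13q_Z + q_Z²) = (19 - 2q_Z)q_Z - (13q_Z + q_Z²).
∂π_Z/∂q_Z = 6 - 6q_Z = 0, so q_Z = 1.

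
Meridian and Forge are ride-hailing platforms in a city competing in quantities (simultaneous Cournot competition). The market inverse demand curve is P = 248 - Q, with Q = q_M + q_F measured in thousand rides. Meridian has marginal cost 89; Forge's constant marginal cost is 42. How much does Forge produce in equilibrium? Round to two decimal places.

Meridian's profit: π_M = (248 - Q)q_M - (89q_M). Setting ∂π_M/∂q_M = 0: 159 - 2q_M - (q_F) = 0.
Forge's profit: π_F = (248 - Q)q_F - (42q_F). Setting ∂π_F/∂q_F = 0: 206 - 2q_F - (q_M) = 0.
Best responses: q_M = (159 - q_F)/2, q_F = (206 - q_M)/2.
Substituting one into the other gives q_M = 112/3 and q_F = 253/3.

84.33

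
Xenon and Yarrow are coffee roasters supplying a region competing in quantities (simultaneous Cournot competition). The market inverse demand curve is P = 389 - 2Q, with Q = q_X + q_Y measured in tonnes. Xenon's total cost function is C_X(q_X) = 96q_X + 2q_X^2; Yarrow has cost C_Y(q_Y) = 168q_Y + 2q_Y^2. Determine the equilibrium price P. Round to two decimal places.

Xenon's profit: π_X = (389 - 2Q)q_X - (96q_X + 2q_X²). Setting ∂π_X/∂q_X = 0: 293 - 8q_X - 2(q_Y) = 0.
Yarrow's first-order condition: 221 - 8q_Y - 2(q_X) = 0.
Best responses: q_X = (293 - 2q_Y)/8, q_Y = (221 - 2q_X)/8.
Substituting one into the other gives q_X = 317/10 and q_Y = 197/10.
Total output Q = 257/5, so price P = 389 - 2·(257/5) = 1431/5.

286.20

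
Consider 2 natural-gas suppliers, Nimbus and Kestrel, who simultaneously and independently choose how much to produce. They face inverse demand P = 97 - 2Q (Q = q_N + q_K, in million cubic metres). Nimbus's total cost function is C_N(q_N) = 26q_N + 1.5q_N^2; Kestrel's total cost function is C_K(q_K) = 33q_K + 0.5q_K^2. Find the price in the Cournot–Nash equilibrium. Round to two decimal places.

62.61

Nimbus's profit: π_N = (97 - 2Q)q_N - (26q_N + (3/2)q_N²). Setting ∂π_N/∂q_N = 0: 71 - 7q_N - 2(q_K) = 0.
Kestrel's first-order condition: 64 - 5q_K - 2(q_N) = 0.
Best responses: q_N = (71 - 2q_K)/7, q_K = (64 - 2q_N)/5.
Solving the pair: q_N = 227/31, q_K = 306/31.
Total output Q = 533/31, so price P = 97 - 2·(533/31) = 1941/31.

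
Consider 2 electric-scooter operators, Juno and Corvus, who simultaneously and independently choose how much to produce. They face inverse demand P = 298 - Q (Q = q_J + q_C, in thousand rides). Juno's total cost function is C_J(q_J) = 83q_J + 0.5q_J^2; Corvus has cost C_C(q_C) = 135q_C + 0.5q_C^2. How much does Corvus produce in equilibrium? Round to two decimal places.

34.25

Juno's profit: π_J = (298 - Q)q_J - (83q_J + (1/2)q_J²). Setting ∂π_J/∂q_J = 0: 215 - 3q_J - (q_C) = 0.
Corvus's first-order condition: 163 - 3q_C - (q_J) = 0.
Best responses: q_J = (215 - q_C)/3, q_C = (163 - q_J)/3.
Substituting one into the other gives q_J = 241/4 and q_C = 137/4.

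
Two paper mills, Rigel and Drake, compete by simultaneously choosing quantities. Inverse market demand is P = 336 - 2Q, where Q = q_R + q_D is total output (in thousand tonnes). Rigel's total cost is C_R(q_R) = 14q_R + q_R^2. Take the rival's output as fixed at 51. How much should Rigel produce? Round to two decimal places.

With the rival's output fixed at 51, Rigel's profit is π_R = (336 - 2·51 - 2q_R)q_R - (14q_R + q_R²) = (234 - 2q_R)q_R - (14q_R + q_R²).
∂π_R/∂q_R = 220 - 6q_R = 0, so q_R = 110/3.

36.67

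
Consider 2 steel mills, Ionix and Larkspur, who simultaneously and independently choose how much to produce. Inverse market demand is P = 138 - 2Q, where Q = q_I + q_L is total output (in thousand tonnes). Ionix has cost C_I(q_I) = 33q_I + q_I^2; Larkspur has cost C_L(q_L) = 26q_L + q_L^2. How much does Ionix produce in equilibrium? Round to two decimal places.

Ionix's profit: π_I = (138 - 2Q)q_I - (33q_I + q_I²). Setting ∂π_I/∂q_I = 0: 105 - 6q_I - 2(q_L) = 0.
Larkspur's profit: π_L = (138 - 2Q)q_L - (26q_L + q_L²). Setting ∂π_L/∂q_L = 0: 112 - 6q_L - 2(q_I) = 0.
Best responses: q_I = (105 - 2q_L)/6, q_L = (112 - 2q_I)/6.
Substituting one into the other gives q_I = 203/16 and q_L = 231/16.

12.69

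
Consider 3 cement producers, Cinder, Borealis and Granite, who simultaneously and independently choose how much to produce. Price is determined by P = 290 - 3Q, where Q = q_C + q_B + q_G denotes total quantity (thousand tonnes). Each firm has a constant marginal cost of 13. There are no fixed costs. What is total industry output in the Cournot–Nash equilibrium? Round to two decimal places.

69.25

Each firm earns π_i = (290 - 3Q)q_i - 13q_i.
First-order condition (treating rivals' output as given): 277 - 6q_i - 3·Σ_{j≠i} q_j = 0.
By symmetry each firm produces the same amount; substituting Σ_{j≠i} q_j = 2q_i yields q_i = 277/12.
Total output Q = 277/12 + 277/12 + 277/12 = 277/4.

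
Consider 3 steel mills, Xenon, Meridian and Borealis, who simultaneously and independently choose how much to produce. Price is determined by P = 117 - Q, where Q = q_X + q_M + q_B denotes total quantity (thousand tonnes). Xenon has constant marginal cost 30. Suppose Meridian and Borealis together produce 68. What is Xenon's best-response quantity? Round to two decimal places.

9.50

With rivals' combined output fixed at 68, Xenon's profit is π_X = (117 - 68 - q_X)q_X - (30q_X) = (49 - q_X)q_X - (30q_X).
∂π_X/∂q_X = 19 - 2q_X = 0, so q_X = 19/2.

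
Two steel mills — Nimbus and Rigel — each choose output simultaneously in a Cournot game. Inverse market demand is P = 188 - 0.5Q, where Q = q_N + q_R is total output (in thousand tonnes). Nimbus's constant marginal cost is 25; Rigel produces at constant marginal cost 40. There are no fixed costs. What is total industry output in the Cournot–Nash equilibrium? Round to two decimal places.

Nimbus's profit: π_N = (188 - 0.5Q)q_N - (25q_N). Setting ∂π_N/∂q_N = 0: 163 - q_N - (1/2)(q_R) = 0.
Rigel's first-order condition: 148 - q_R - (1/2)(q_N) = 0.
Best responses: q_N = (163 - (1/2)q_R), q_R = (148 - (1/2)q_N).
Solving the pair: q_N = 356/3, q_R = 266/3.
Total output Q = 356/3 + 266/3 = 622/3.

207.33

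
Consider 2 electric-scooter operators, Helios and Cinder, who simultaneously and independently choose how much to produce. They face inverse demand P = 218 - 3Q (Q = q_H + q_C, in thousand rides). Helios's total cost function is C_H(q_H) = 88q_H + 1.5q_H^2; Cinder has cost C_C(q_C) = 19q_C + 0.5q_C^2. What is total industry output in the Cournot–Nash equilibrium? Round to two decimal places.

31.74

Helios's profit: π_H = (218 - 3Q)q_H - (88q_H + (3/2)q_H²). Setting ∂π_H/∂q_H = 0: 130 - 9q_H - 3(q_C) = 0.
Cinder's first-order condition: 199 - 7q_C - 3(q_H) = 0.
So q_H = (130 - 3q_C)/9 and q_C = (199 - 3q_H)/7.
Substituting one into the other gives q_H = 313/54 and q_C = 467/18.
Total output Q = 313/54 + 467/18 = 857/27.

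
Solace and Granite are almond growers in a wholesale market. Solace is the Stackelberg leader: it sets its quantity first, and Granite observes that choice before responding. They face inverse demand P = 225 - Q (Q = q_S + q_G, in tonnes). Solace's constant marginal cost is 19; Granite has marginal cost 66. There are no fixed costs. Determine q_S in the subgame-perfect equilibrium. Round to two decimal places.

126.50

Solve by backward induction. Given q_S, the follower Granite maximises π_G = (225 - q_S - q_G)q_G - 66q_G.
Setting the follower's marginal profit to zero, 159 - q_S - 2q_G = 0, i.e. q_G = (159 - q_S)/2.
Solace substitutes q_G(q_S) into its own profit: π_S = q_S(225 - q_S - (159 - q_S)/2) - 19q_S = (291/2 - (1/2)q_S)q_S - 19q_S.
Leader FOC: 253/2 - q_S = 0, so q_S = 253/2.
Then q_G = (159 - 253/2)/2 = 65/4.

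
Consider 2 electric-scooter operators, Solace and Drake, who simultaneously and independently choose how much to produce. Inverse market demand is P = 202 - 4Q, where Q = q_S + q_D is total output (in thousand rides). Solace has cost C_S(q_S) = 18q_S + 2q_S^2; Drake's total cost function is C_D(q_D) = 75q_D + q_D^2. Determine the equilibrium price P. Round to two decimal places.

Solace's profit: π_S = (202 - 4Q)q_S - (18q_S + 2q_S²). Setting ∂π_S/∂q_S = 0: 184 - 12q_S - 4(q_D) = 0.
Drake's profit: π_D = (202 - 4Q)q_D - (75q_D + q_D²). Setting ∂π_D/∂q_D = 0: 127 - 10q_D - 4(q_S) = 0.
Best responses: q_S = (184 - 4q_D)/12, q_D = (127 - 4q_S)/10.
Substituting one into the other gives q_S = 333/26 and q_D = 197/26.
Total output Q = 265/13, so price P = 202 - 4·(265/13) = 1566/13.

120.46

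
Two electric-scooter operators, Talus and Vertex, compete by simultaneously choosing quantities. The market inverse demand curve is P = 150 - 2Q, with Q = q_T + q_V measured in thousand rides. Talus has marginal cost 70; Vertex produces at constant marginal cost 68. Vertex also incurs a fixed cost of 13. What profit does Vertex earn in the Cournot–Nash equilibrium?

Talus's profit: π_T = (150 - 2Q)q_T - (70q_T). Setting ∂π_T/∂q_T = 0: 80 - 4q_T - 2(q_V) = 0.
Vertex's first-order condition: 82 - 4q_V - 2(q_T) = 0.
So q_T = (80 - 2q_V)/4 and q_V = (82 - 2q_T)/4.
Substituting one into the other gives q_T = 13 and q_V = 14.
Price P = 150 - 2·27 = 96.
Vertex's profit: (96 - 68)·14 - 13 = 379.

379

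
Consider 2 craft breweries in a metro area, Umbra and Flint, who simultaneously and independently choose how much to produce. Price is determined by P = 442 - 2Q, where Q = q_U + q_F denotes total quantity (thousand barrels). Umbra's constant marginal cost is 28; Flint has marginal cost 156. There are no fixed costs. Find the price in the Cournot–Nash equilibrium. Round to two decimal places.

Umbra's profit: π_U = (442 - 2Q)q_U - (28q_U). Setting ∂π_U/∂q_U = 0: 414 - 4q_U - 2(q_F) = 0.
Flint's first-order condition: 286 - 4q_F - 2(q_U) = 0.
So q_U = (414 - 2q_F)/4 and q_F = (286 - 2q_U)/4.
Solving the pair: q_U = 271/3, q_F = 79/3.
Total output Q = 350/3, so price P = 442 - 2·(350/3) = 626/3.

208.67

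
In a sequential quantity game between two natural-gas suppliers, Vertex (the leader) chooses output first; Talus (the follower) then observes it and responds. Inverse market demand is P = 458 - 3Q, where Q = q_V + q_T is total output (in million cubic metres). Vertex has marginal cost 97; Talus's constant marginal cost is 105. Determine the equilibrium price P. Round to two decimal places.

189.25

The follower Talus best-responds to any q_V: π_T = (458 - 3Q)q_T - 105q_T.
Setting the follower's marginal profit to zero, 353 - 3q_V - 6q_T = 0, i.e. q_T = (353 - 3q_V)/6.
The leader anticipates this reaction. Substituting into P = 458 - 3Q gives P = 563/2 - (3/2)q_V, so π_V = (563/2 - (3/2)q_V)q_V - 97q_V.
Maximising: ∂π_V/∂q_V = 369/2 - 3q_V = 0, giving q_V = 123/2.
Then q_T = (353 - 3·(123/2))/6 = 337/12.
Total output Q = 1075/12, so price P = 458 - 3·(1075/12) = 757/4.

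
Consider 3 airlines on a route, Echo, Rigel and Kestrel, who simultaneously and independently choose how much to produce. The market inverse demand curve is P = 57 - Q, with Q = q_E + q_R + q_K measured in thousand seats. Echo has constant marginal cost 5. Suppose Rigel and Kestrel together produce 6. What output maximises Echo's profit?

23

With rivals' combined output fixed at 6, Echo's profit is π_E = (57 - 6 - q_E)q_E - (5q_E) = (51 - q_E)q_E - (5q_E).
∂π_E/∂q_E = 46 - 2q_E = 0, so q_E = 23.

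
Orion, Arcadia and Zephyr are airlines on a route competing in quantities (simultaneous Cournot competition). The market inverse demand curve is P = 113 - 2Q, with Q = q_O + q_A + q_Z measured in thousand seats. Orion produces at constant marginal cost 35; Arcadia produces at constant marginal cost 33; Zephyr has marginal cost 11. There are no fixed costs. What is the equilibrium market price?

48

Orion's profit: π_O = (113 - 2Q)q_O - (35q_O). Setting ∂π_O/∂q_O = 0: 78 - 4q_O - 2(q_A + q_Z) = 0.
Arcadia's profit: π_A = (113 - 2Q)q_A - (33q_A). Setting ∂π_A/∂q_A = 0: 80 - 4q_A - 2(q_O + q_Z) = 0.
Zephyr's first-order condition: 102 - 4q_Z - 2(q_O + q_A) = 0.
Adding the 3 conditions: 260 − 4Q − 4Q = 0, i.e. Q = 65/2.
Back-substituting: q_O = (78 − 65)/2 = 13/2, q_A = (80 − 65)/2 = 15/2, q_Z = (102 − 65)/2 = 37/2.
Total output Q = 65/2, so price P = 113 - 2·(65/2) = 48.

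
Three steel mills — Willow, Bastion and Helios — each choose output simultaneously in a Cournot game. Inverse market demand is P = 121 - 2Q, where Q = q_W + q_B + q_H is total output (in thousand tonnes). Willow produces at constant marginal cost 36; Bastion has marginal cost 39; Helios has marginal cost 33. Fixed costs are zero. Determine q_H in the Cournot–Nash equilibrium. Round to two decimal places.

12.13

Willow's profit: π_W = (121 - 2Q)q_W - (36q_W). Setting ∂π_W/∂q_W = 0: 85 - 4q_W - 2(q_B + q_H) = 0.
Bastion's profit: π_B = (121 - 2Q)q_B - (39q_B). Setting ∂π_B/∂q_B = 0: 82 - 4q_B - 2(q_W + q_H) = 0.
Helios's profit: π_H = (121 - 2Q)q_H - (33q_H). Setting ∂π_H/∂q_H = 0: 88 - 4q_H - 2(q_W + q_B) = 0.
Adding the 3 first-order conditions: 255 − 8Q = 0, so Q = 255/8.
Back-substituting: q_W = (85 − 255/4)/2 = 85/8, q_B = (82 − 255/4)/2 = 73/8, q_H = (88 − 255/4)/2 = 97/8.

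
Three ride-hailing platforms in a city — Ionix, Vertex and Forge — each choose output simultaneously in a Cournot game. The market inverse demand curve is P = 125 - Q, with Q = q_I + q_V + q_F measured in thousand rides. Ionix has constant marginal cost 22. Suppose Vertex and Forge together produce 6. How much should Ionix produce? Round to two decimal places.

48.50

With rivals' combined output fixed at 6, Ionix's profit is π_I = (125 - 6 - q_I)q_I - (22q_I) = (119 - q_I)q_I - (22q_I).
∂π_I/∂q_I = 97 - 2q_I = 0, so q_I = 97/2.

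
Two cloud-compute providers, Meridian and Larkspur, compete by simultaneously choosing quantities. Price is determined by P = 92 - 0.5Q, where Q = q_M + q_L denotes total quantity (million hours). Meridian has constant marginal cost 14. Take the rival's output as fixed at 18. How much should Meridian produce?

With the rival's output fixed at 18, Meridian's profit is π_M = (92 - (1/2)·18 - (1/2)q_M)q_M - (14q_M) = (83 - (1/2)q_M)q_M - (14q_M).
∂π_M/∂q_M = 69 - q_M = 0, so q_M = 69.

69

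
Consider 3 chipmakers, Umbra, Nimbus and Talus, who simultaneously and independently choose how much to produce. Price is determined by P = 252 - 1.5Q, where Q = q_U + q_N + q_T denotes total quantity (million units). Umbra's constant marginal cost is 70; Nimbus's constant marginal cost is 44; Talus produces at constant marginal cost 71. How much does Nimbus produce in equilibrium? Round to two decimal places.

43.50

Umbra's profit: π_U = (252 - 1.5Q)q_U - (70q_U). Setting ∂π_U/∂q_U = 0: 182 - 3q_U - (3/2)(q_N + q_T) = 0.
Nimbus's profit: π_N = (252 - 1.5Q)q_N - (44q_N). Setting ∂π_N/∂q_N = 0: 208 - 3q_N - (3/2)(q_U + q_T) = 0.
Talus's profit: π_T = (252 - 1.5Q)q_T - (71q_T). Setting ∂π_T/∂q_T = 0: 181 - 3q_T - (3/2)(q_U + q_N) = 0.
Summing all 3 equations gives 571 − 6Q = 0, hence Q = 571/6.
Back-substituting: q_U = (182 − 571/4)/(3/2) = 157/6, q_N = (208 − 571/4)/(3/2) = 87/2, q_T = (181 − 571/4)/(3/2) = 51/2.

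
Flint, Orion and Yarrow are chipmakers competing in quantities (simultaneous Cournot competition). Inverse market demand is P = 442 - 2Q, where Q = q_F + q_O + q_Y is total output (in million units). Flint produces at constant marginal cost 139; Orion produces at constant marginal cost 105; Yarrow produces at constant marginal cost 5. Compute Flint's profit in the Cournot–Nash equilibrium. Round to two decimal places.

Flint's profit: π_F = (442 - 2Q)q_F - (139q_F). Setting ∂π_F/∂q_F = 0: 303 - 4q_F - 2(q_O + q_Y) = 0.
Orion's first-order condition: 337 - 4q_O - 2(q_F + q_Y) = 0.
Yarrow's profit: π_Y = (442 - 2Q)q_Y - (5q_Y). Setting ∂π_Y/∂q_Y = 0: 437 - 4q_Y - 2(q_F + q_O) = 0.
Adding the 3 first-order conditions: 1077 − 8Q = 0, so Q = 1077/8.
Back-substituting: q_F = (303 − 1077/4)/2 = 135/8, q_O = (337 − 1077/4)/2 = 271/8, q_Y = (437 − 1077/4)/2 = 671/8.
Price P = 442 - 2·(1077/8) = 691/4.
Flint's profit: (691/4 - 139)·(135/8) = 569.5313.

569.53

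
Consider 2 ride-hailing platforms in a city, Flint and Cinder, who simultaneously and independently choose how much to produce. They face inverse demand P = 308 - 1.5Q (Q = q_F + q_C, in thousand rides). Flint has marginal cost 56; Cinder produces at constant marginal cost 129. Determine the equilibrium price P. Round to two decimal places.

164.33

Flint's profit: π_F = (308 - 1.5Q)q_F - (56q_F). Setting ∂π_F/∂q_F = 0: 252 - 3q_F - (3/2)(q_C) = 0.
Cinder's first-order condition: 179 - 3q_C - (3/2)(q_F) = 0.
So q_F = (252 - (3/2)q_C)/3 and q_C = (179 - (3/2)q_F)/3.
Solving the pair: q_F = 650/9, q_C = 212/9.
Total output Q = 862/9, so price P = 308 - (3/2)·(862/9) = 493/3.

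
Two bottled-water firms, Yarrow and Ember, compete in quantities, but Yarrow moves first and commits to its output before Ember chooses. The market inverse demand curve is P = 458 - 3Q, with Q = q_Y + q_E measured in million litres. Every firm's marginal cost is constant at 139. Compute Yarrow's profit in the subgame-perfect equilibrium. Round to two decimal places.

The follower Ember best-responds to any q_Y: π_E = (458 - 3Q)q_E - 139q_E.
∂π_E/∂q_E = 319 - 3q_Y - 6q_E = 0 gives the reaction function q_E = (319 - 3q_Y)/6.
The leader anticipates this reaction. Substituting into P = 458 - 3Q gives P = 597/2 - (3/2)q_Y, so π_Y = (597/2 - (3/2)q_Y)q_Y - 139q_Y.
The leader's first-order condition 319/2 - 3q_Y = 0 yields q_Y = 319/6.
Then q_E = (319 - 3·(319/6))/6 = 319/12.
Price P = 458 - 3·(319/4) = 875/4.
Yarrow's profit: (875/4 - 139)·(319/6) = 4240.0417.

4240.04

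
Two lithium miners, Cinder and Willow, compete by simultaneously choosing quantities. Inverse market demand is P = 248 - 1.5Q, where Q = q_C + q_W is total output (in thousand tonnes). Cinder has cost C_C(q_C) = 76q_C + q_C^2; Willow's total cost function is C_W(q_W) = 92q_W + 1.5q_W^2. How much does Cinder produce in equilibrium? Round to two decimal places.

Cinder's profit: π_C = (248 - 1.5Q)q_C - (76q_C + q_C²). Setting ∂π_C/∂q_C = 0: 172 - 5q_C - (3/2)(q_W) = 0.
Willow's profit: π_W = (248 - 1.5Q)q_W - (92q_W + (3/2)q_W²). Setting ∂π_W/∂q_W = 0: 156 - 6q_W - (3/2)(q_C) = 0.
Best responses: q_C = (172 - (3/2)q_W)/5, q_W = (156 - (3/2)q_C)/6.
Substituting one into the other gives q_C = 1064/37 and q_W = 696/37.

28.76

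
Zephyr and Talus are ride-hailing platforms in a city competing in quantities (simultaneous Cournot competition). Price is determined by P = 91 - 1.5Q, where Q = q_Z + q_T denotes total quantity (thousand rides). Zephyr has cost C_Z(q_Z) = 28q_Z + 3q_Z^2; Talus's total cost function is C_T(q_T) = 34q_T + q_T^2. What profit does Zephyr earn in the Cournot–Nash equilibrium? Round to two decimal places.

129.69

Zephyr's profit: π_Z = (91 - 1.5Q)q_Z - (28q_Z + 3q_Z²). Setting ∂π_Z/∂q_Z = 0: 63 - 9q_Z - (3/2)(q_T) = 0.
Talus's profit: π_T = (91 - 1.5Q)q_T - (34q_T + q_T²). Setting ∂π_T/∂q_T = 0: 57 - 5q_T - (3/2)(q_Z) = 0.
Best responses: q_Z = (63 - (3/2)q_T)/9, q_T = (57 - (3/2)q_Z)/5.
Substituting one into the other gives q_Z = 102/19 and q_T = 186/19.
Price P = 91 - (3/2)·(288/19) = 1297/19.
Zephyr's profit: (1297/19)·(102/19) - 28·(102/19) - 3(102/19)² = 129.6898.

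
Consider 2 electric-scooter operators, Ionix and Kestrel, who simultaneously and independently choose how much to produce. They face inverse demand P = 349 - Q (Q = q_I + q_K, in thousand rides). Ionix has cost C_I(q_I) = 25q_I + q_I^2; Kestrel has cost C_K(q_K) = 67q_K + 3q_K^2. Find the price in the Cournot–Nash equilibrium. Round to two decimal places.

Ionix's profit: π_I = (349 - Q)q_I - (25q_I + q_I²). Setting ∂π_I/∂q_I = 0: 324 - 4q_I - (q_K) = 0.
Kestrel's first-order condition: 282 - 8q_K - (q_I) = 0.
Rearranging gives the reaction functions q_I = (324 - q_K)/4 and q_K = (282 - q_I)/8.
Substituting one into the other gives q_I = 74.5161 and q_K = 804/31.
Total output Q = 100.4516, so price P = 349 - 100.4516 = 248.5484.

248.55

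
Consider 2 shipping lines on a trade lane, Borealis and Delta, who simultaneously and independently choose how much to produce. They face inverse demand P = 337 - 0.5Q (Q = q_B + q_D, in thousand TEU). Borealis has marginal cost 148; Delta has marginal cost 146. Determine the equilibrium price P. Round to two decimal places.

210.33

Borealis's profit: π_B = (337 - 0.5Q)q_B - (148q_B). Setting ∂π_B/∂q_B = 0: 189 - q_B - (1/2)(q_D) = 0.
Delta's first-order condition: 191 - q_D - (1/2)(q_B) = 0.
So q_B = (189 - (1/2)q_D) and q_D = (191 - (1/2)q_B).
Solving the pair: q_B = 374/3, q_D = 386/3.
Total output Q = 760/3, so price P = 337 - (1/2)·(760/3) = 631/3.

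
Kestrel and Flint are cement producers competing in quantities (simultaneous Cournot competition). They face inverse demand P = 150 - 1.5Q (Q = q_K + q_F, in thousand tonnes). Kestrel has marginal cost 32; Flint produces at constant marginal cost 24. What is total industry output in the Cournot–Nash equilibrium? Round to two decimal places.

Kestrel's profit: π_K = (150 - 1.5Q)q_K - (32q_K). Setting ∂π_K/∂q_K = 0: 118 - 3q_K - (3/2)(q_F) = 0.
Flint's first-order condition: 126 - 3q_F - (3/2)(q_K) = 0.
Best responses: q_K = (118 - (3/2)q_F)/3, q_F = (126 - (3/2)q_K)/3.
Solving the pair: q_K = 220/9, q_F = 268/9.
Total output Q = 220/9 + 268/9 = 488/9.

54.22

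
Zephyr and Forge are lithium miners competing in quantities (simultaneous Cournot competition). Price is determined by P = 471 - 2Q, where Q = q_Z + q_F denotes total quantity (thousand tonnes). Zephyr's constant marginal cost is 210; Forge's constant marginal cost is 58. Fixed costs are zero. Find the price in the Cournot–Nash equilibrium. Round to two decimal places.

Zephyr's profit: π_Z = (471 - 2Q)q_Z - (210q_Z). Setting ∂π_Z/∂q_Z = 0: 261 - 4q_Z - 2(q_F) = 0.
Forge's first-order condition: 413 - 4q_F - 2(q_Z) = 0.
So q_Z = (261 - 2q_F)/4 and q_F = (413 - 2q_Z)/4.
Substituting one into the other gives q_Z = 109/6 and q_F = 565/6.
Total output Q = 337/3, so price P = 471 - 2·(337/3) = 739/3.

246.33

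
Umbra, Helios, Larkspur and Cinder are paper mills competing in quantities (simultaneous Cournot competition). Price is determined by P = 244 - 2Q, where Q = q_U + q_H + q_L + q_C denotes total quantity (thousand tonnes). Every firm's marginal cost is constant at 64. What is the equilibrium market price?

100

A representative firm's profit is π_i = q_i(244 - 2Q) - 64q_i.
First-order condition (treating rivals' output as given): 180 - 4q_i - 2·Σ_{j≠i} q_j = 0.
With identical firms every q_j equals q_i, so Σ_{j≠i} q_j = 3q_i and 180 = 10q_i, giving q_i = 18.
Total output Q = 72, so price P = 244 - 2·72 = 100.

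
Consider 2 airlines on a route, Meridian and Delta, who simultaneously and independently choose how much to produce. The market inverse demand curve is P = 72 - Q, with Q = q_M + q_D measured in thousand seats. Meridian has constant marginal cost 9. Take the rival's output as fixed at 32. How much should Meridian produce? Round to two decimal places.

15.50

With the rival's output fixed at 32, Meridian's profit is π_M = (72 - 32 - q_M)q_M - (9q_M) = (40 - q_M)q_M - (9q_M).
∂π_M/∂q_M = 31 - 2q_M = 0, so q_M = 31/2.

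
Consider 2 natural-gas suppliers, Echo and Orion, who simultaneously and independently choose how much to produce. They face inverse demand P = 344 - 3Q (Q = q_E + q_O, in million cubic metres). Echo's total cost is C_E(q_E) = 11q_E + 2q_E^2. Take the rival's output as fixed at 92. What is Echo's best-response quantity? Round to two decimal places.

5.70

With the rival's output fixed at 92, Echo's profit is π_E = (344 - 3·92 - 3q_E)q_E - (11q_E + 2q_E²) = (68 - 3q_E)q_E - (11q_E + 2q_E²).
∂π_E/∂q_E = 57 - 10q_E = 0, so q_E = 57/10.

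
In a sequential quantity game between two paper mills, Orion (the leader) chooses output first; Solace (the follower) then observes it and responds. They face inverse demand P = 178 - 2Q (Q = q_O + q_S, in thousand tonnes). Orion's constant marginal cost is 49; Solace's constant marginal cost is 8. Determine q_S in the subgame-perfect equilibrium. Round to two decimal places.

31.50

The follower Solace best-responds to any q_O: π_S = (178 - 2Q)q_S - 8q_S.
Setting the follower's marginal profit to zero, 170 - 2q_O - 4q_S = 0, i.e. q_S = (170 - 2q_O)/4.
Orion substitutes q_S(q_O) into its own profit: π_O = q_O(178 - 2q_O - (170 - 2q_O)/2) - 49q_O = (93 - q_O)q_O - 49q_O.
Leader FOC: 44 - 2q_O = 0, so q_O = 22.
Then q_S = (170 - 2·22)/4 = 63/2.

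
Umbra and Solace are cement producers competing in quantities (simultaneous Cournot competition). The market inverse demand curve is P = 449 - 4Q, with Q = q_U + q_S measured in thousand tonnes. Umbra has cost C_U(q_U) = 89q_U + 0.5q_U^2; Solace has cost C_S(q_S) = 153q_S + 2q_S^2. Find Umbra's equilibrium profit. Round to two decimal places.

Umbra's profit: π_U = (449 - 4Q)q_U - (89q_U + (1/2)q_U²). Setting ∂π_U/∂q_U = 0: 360 - 9q_U - 4(q_S) = 0.
Solace's profit: π_S = (449 - 4Q)q_S - (153q_S + 2q_S²). Setting ∂π_S/∂q_S = 0: 296 - 12q_S - 4(q_U) = 0.
Rearranging gives the reaction functions q_U = (360 - 4q_S)/9 and q_S = (296 - 4q_U)/12.
Substituting one into the other gives q_U = 784/23 and q_S = 306/23.
Price P = 449 - 4·(1090/23) = 259.4348.
Umbra's profit: 259.4348·(784/23) - 89·(784/23) - (1/2)(784/23)² = 5228.6427.

5228.64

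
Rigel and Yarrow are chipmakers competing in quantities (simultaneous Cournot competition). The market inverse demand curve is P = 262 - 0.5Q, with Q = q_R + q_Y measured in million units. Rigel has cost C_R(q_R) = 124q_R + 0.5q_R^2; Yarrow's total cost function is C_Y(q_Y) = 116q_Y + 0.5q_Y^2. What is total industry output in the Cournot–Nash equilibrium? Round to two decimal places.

113.60

Rigel's profit: π_R = (262 - 0.5Q)q_R - (124q_R + (1/2)q_R²). Setting ∂π_R/∂q_R = 0: 138 - 2q_R - (1/2)(q_Y) = 0.
Yarrow's profit: π_Y = (262 - 0.5Q)q_Y - (116q_Y + (1/2)q_Y²). Setting ∂π_Y/∂q_Y = 0: 146 - 2q_Y - (1/2)(q_R) = 0.
So q_R = (138 - (1/2)q_Y)/2 and q_Y = (146 - (1/2)q_R)/2.
Solving the pair: q_R = 812/15, q_Y = 892/15.
Total output Q = 812/15 + 892/15 = 568/5.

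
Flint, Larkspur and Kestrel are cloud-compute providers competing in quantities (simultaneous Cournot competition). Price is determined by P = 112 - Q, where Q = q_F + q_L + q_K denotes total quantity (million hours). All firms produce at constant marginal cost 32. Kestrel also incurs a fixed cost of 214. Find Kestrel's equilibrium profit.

186

A representative firm's profit is π_i = q_i(112 - Q) - 32q_i.
First-order condition (treating rivals' output as given): 80 - 2q_i - Σ_{j≠i} q_j = 0.
With identical firms every q_j equals q_i, so Σ_{j≠i} q_j = 2q_i and 80 = 4q_i, giving q_i = 20.
Price P = 112 - 60 = 52.
Kestrel's profit: (52 - 32)·20 - 214 = 186.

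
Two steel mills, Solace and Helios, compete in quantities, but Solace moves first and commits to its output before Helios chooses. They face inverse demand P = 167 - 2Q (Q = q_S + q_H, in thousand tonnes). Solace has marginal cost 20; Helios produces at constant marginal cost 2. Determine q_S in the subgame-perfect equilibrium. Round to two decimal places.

32.25

Solve by backward induction. Given q_S, the follower Helios maximises π_H = (167 - 2q_S - 2q_H)q_H - 2q_H.
Setting the follower's marginal profit to zero, 165 - 2q_S - 4q_H = 0, i.e. q_H = (165 - 2q_S)/4.
The leader anticipates this reaction. Substituting into P = 167 - 2Q gives P = 169/2 - q_S, so π_S = (169/2 - q_S)q_S - 20q_S.
The leader's first-order condition 129/2 - 2q_S = 0 yields q_S = 129/4.
Then q_H = (165 - 2·(129/4))/4 = 201/8.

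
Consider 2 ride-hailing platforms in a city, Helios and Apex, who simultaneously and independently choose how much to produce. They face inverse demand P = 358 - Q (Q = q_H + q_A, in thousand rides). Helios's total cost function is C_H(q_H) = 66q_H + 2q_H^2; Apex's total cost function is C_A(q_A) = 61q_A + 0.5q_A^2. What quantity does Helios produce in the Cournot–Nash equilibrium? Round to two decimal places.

34.06

Helios's profit: π_H = (358 - Q)q_H - (66q_H + 2q_H²). Setting ∂π_H/∂q_H = 0: 292 - 6q_H - (q_A) = 0.
Apex's profit: π_A = (358 - Q)q_A - (61q_A + (1/2)q_A²). Setting ∂π_A/∂q_A = 0: 297 - 3q_A - (q_H) = 0.
So q_H = (292 - q_A)/6 and q_A = (297 - q_H)/3.
Solving the pair: q_H = 579/17, q_A = 1490/17.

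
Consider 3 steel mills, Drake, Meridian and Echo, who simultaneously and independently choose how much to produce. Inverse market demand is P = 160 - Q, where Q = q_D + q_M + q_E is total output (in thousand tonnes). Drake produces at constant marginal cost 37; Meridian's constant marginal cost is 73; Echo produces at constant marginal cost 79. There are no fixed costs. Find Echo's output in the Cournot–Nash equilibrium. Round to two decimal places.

Drake's profit: π_D = (160 - Q)q_D - (37q_D). Setting ∂π_D/∂q_D = 0: 123 - 2q_D - (q_M + q_E) = 0.
Meridian's first-order condition: 87 - 2q_M - (q_D + q_E) = 0.
Echo's profit: π_E = (160 - Q)q_E - (79q_E). Setting ∂π_E/∂q_E = 0: 81 - 2q_E - (q_D + q_M) = 0.
Summing all 3 equations gives 291 − 4Q = 0, hence Q = 291/4.
Back-substituting: q_D = (123 − 291/4) = 201/4, q_M = (87 − 291/4) = 57/4, q_E = (81 − 291/4) = 33/4.

8.25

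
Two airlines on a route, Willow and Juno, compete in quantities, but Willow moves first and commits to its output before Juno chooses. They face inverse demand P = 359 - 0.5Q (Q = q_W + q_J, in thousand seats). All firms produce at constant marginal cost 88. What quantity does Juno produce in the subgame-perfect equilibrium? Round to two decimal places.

Solve by backward induction. Given q_W, the follower Juno maximises π_J = (359 - (1/2)q_W - (1/2)q_J)q_J - 88q_J.
Follower FOC: 271 - (1/2)q_W - q_J = 0, so q_J(q_W) = (271 - (1/2)q_W).
The leader anticipates this reaction. Substituting into P = 359 - 0.5Q gives P = 447/2 - (1/4)q_W, so π_W = (447/2 - (1/4)q_W)q_W - 88q_W.
Maximising: ∂π_W/∂q_W = 271/2 - (1/2)q_W = 0, giving q_W = 271.
Then q_J = (271 - (1/2)·271) = 271/2.

135.50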